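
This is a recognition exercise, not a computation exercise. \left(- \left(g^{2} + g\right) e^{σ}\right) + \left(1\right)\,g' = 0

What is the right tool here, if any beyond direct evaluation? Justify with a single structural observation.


Technique: separation of variables — one side of the product carries the independent variable, the other the unknown — the textbook separation shape. Rearranged, this also fits the Bernoulli template directly; separation reads the product structure as given.


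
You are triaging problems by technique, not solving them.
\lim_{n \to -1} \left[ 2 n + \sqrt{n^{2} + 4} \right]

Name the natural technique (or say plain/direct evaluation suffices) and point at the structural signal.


Best approach: no special technique — no denominator vanishes and nothing blows up at -1: direct substitution is the whole computation.


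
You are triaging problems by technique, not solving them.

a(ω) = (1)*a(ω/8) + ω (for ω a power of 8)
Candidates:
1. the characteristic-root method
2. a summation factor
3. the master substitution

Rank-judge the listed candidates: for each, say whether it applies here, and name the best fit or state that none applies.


Verdict: the master substitution — index division is the fingerprint: ω/8 in the recursive call means substitute ω = 8^m.
- the characteristic-root method: a divided-index call is not the fixed-shift linear shape that characteristic roots solve.
- a summation factor: the recursion divides its index rather than shifting it — there is no previous-term chain for a summation factor to telescope.
- the master substitution — a fit — the right tool for this form.


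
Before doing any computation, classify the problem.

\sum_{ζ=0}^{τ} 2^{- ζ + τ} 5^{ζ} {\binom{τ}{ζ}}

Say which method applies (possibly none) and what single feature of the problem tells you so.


Verdict: the binomial theorem — {\binom{τ}{ζ}} weighting matched powers of 5 and 2 is the expanded form of (5 + 2)^τ — fold it back up.


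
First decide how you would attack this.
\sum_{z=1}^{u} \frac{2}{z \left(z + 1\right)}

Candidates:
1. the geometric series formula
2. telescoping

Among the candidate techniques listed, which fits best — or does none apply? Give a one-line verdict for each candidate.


Diagnosis: telescoping — poles of \frac{2}{z \left(z + 1\right)} differ by an integer, the telltale of a telescoping partial-fraction sum.
- the geometric series formula — dividing successive terms gives an index-dependent quantity, not a constant.
- telescoping: yes, a natural case for it.


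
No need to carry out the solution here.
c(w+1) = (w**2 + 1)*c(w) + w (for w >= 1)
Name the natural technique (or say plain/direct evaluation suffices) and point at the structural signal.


Diagnosis: a summation factor — first-order, linear, moving coefficient w**2 + 1: the discrete analogue of an integrating factor handles it.


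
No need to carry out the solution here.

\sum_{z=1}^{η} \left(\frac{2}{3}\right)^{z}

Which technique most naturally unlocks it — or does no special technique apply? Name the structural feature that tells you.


Verdict: the geometric series formula — each summand is the previous one scaled by \frac{2}{3}; that constant multiplier is itself the geometric structure.


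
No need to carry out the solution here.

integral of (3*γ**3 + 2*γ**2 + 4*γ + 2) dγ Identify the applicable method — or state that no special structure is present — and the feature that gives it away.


Diagnosis: no special technique — a term-by-term power-rule job in γ; no substitution or rearrangement earns its keep here.


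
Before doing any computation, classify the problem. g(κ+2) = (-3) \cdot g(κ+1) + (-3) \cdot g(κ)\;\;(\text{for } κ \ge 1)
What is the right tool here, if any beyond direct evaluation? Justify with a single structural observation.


Method: the characteristic-root method — fixed numeric weights on consecutive terms and no forcing term added: the root method in its home territory.


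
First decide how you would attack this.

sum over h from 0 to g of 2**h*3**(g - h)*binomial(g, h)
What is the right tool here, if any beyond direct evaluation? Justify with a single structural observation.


Method: the binomial theorem — binomial coefficients against complementary powers of 2 and 3: recognize the binomial expansion and resum.


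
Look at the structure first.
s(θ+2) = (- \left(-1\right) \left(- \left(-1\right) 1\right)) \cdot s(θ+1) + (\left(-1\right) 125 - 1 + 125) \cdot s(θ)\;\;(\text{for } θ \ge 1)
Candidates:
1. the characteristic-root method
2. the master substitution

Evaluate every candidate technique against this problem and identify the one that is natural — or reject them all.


Verdict: the characteristic-root method — no index-dependence in the weights and nothing inhomogeneous: classic characteristic-equation setup.
- the characteristic-root method: applicable, and directly so.
- the master substitution — no fixed divisor shrinks the index between calls.


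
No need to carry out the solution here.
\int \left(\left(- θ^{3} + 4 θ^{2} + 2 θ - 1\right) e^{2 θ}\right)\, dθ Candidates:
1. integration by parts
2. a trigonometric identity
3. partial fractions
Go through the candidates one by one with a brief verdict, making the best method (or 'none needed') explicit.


Technique: integration by parts — differentiate - θ^{3} + 4 θ^{2} + 2 θ - 1, integrate e^{2 θ}: each pass lowers the polynomial degree, so parts terminates.
- integration by parts: applies; the problem has the shape this method handles.
- a trigonometric identity: there is no trigonometric structure at all — the integrand carries no sine or cosine to rewrite.
- partial fractions — there is no rational-function structure to decompose.


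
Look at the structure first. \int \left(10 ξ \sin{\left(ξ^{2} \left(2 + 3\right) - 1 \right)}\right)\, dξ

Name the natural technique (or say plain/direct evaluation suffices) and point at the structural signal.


Best approach: u-substitution — differentiating the inner expression (ξ^{2} \left(2 + 3\right) - 1) produces the factor 10 ξ up to a constant multiple, so substituting u = (ξ^{2} \left(2 + 3\right) - 1) reduces everything to a one-variable integral in u.


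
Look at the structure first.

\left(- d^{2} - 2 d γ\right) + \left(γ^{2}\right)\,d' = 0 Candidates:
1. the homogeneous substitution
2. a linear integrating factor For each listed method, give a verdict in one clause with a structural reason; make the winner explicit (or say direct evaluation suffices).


Verdict: the homogeneous substitution — solved for the derivative, the right side is unchanged under scaling γ and d together — it depends only on the ratio d/γ, so substitute a single ratio variable. This doubles as a Bernoulli equation in the unknown as written; the homogeneous route needs no setup at all.
- the homogeneous substitution — a fit — the right tool for this form.
- a linear integrating factor — the unknown enters nonlinearly (through a power, a denominator, or a transcendental function), which the linear integrating-factor recipe cannot absorb as-is — any repair would come from a preliminary substitution, not the factor.


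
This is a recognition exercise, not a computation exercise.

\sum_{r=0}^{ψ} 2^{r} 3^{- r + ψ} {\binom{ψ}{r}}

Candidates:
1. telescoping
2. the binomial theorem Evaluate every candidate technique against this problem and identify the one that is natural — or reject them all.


Technique: the binomial theorem — the summand is term r of a binomial expansion in 2 and 3; the whole sum is a single power.
- telescoping: writing out consecutive terms as given produces no pairwise cancellation.
- the binomial theorem — applies; the problem has the shape this method handles.


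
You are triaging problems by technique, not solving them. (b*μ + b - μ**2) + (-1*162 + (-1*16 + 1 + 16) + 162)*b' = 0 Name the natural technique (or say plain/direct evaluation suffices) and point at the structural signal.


Technique: a linear integrating factor — the unknown enters only to the first power against a nonzero forcing term — the integrating-factor template applies directly.


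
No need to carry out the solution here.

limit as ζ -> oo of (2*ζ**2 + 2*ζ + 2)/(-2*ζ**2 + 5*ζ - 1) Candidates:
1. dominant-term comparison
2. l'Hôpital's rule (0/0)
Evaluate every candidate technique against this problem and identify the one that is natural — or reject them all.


Method: dominant-term comparison — divide through by the highest power of ζ; every lower-order term dies and the dominant terms decide the limit.
- dominant-term comparison: a fit — the right tool for this form.
- l'Hôpital's rule (0/0) — as a single quotient the expression runs to ∞/∞ at the limit point — an at-infinity form of the rule would apply, though the leading-growth comparison is the direct reading.


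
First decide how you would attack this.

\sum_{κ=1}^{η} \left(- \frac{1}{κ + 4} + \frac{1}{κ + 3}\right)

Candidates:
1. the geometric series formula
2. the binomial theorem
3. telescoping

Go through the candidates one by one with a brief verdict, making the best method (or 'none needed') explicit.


Best approach: telescoping — difference-of-shifts structure (each term adds \frac{1}{κ + 3}, then subtracts its one-index-advanced value, which the following term adds back) leaves only the first and last pieces standing.
- the geometric series formula — no single multiplier carries one term to the next throughout the sum.
- the binomial theorem — the summand does not match any term pattern of an expanded binomial power.
- telescoping — applies; the problem has the shape this method handles.


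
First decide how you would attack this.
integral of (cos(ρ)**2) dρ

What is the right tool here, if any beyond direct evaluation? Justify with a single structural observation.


Method: a trigonometric identity — cos(ρ)**2 is an even power — the power-reduction identity rewrites it into first-degree cosines.


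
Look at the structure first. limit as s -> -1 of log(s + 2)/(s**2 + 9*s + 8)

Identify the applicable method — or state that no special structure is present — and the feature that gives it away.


Method: l'Hôpital's rule (0/0) — the 0/0 form at -1 is the signature situation for l'Hôpital's rule. A first-order expansion at the point is an equally standard path; the rule packages it.


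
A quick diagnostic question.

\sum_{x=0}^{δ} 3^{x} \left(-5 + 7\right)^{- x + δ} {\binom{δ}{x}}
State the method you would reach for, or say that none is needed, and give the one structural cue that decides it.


Diagnosis: the binomial theorem — the binomial coefficients weight matched powers of 3 and (-5 + 7), which is exactly the expansion of a binomial power.


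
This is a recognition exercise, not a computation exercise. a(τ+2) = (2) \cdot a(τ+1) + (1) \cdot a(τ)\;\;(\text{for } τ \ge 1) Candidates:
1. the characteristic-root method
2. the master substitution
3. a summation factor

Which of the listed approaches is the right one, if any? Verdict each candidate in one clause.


Verdict: the characteristic-root method — shift-invariance with fixed coefficients calls for exponential trials; the characteristic polynomial finds every r^τ.
- the characteristic-root method — yes, a natural case for it.
- the master substitution — this is shift-type recursion, outside the divide-and-conquer template.
- a summation factor: a summation factor telescopes one-step recursions; this one carries higher-order memory.


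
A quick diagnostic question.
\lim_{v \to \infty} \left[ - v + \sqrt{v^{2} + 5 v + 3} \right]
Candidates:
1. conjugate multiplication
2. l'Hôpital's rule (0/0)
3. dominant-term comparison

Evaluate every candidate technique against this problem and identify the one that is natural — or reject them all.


Verdict: conjugate multiplication — an infinity-minus-infinity difference with a surviving radical — multiply by the conjugate to cancel the divergence.
- conjugate multiplication — yes, a natural case for it.
- l'Hôpital's rule (0/0) — substitution produces ∞ − ∞ rather than a vanishing quotient; the rule needs a 0/0 ratio to act on.
- dominant-term comparison — no ranking of term growth rates resolves the limit here.


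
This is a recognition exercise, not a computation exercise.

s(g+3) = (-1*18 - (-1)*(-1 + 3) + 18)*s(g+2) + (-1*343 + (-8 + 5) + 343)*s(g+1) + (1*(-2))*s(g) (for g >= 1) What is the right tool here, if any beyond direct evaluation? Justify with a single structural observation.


Verdict: the characteristic-root method — try a geometric ansatz r^g: constant coefficients turn the recurrence into one polynomial equation in r.


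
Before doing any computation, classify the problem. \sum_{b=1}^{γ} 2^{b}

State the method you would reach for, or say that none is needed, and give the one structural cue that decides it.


Diagnosis: the geometric series formula — term-over-term division gives 2 every time — index-free ratio, geometric sum formula applies.


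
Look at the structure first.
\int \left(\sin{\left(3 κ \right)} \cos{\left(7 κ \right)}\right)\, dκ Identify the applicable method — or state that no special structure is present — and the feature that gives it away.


Best approach: a trigonometric identity — distinct frequencies under one product (\sin{\left(3 κ \right)} \cos{\left(7 κ \right)}): the product-to-sum identity is the systematic route to an integrable form.


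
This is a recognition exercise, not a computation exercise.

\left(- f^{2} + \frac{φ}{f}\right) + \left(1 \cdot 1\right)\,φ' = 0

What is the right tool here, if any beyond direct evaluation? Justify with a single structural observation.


Best approach: a linear integrating factor — linear in the unknown with genuine forcing: multiply through by the exponential of the integrated coefficient and the left side closes into one derivative.


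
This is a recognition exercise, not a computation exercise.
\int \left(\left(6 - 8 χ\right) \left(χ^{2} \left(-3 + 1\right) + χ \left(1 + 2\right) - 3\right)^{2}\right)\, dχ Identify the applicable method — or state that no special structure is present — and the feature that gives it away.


Method: u-substitution — everything non-trivial happens through the inner expression (χ^{2} \left(-3 + 1\right) + χ \left(1 + 2\right) - 3), and its derivative accounts for the remaining factor up to a constant, so set u = (χ^{2} \left(-3 + 1\right) + χ \left(1 + 2\right) - 3). Multiplying out and using the power rule would succeed as well, just with far more bookkeeping.


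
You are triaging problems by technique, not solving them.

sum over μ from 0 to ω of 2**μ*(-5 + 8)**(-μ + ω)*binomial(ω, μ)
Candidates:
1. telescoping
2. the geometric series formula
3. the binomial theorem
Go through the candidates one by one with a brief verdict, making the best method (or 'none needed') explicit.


Verdict: the binomial theorem — binomial(ω, μ) weighting matched powers of 2 and (-5 + 8) is the expanded form of (2 + (-5 + 8))^ω — fold it back up.
- telescoping — in the displayed form, no term reappears at a neighboring index to cancel against.
- the geometric series formula: there is no constant term-to-term ratio.
- the binomial theorem — yes — fits the structure here.


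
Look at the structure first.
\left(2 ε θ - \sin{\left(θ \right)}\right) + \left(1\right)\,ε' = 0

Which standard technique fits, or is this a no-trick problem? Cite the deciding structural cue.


Best approach: a linear integrating factor — linear in the unknown with genuine forcing: multiply through by the exponential of the integrated coefficient and the left side closes into one derivative.


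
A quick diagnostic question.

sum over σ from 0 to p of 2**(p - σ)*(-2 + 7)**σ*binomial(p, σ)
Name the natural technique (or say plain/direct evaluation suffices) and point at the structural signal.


Technique: the binomial theorem — the summand is term σ of a binomial expansion in (-2 + 7) and 2; the whole sum is a single power.


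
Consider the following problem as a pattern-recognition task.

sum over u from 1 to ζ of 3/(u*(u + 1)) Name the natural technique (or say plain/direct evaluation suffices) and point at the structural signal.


Method: telescoping — 3/(u*(u + 1)) hides a difference of shifted reciprocals — decompose it and the middle of the sum vanishes.


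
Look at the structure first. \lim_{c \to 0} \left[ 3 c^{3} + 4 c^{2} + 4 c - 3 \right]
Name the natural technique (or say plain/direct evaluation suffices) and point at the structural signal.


Method: no special technique — nothing blocks direct substitution at 0: plug in and finish.


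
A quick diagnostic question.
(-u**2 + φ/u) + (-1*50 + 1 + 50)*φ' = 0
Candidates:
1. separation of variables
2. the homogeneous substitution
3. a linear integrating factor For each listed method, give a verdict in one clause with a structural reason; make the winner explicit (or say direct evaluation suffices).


Verdict: a linear integrating factor — linear in the unknown with genuine forcing: multiply through by the exponential of the integrated coefficient and the left side closes into one derivative.
- separation of variables — the two dependences do not factor apart.
- the homogeneous substitution: the ratio of the variables does not determine the slope.
- a linear integrating factor — yes, a natural case for it.


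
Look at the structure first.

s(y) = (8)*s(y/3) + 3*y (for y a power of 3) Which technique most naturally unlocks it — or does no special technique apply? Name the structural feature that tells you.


Diagnosis: the master substitution — the argument shrinks by the factor 3, so measure the index on a logarithmic scale and the recursion becomes a shift.


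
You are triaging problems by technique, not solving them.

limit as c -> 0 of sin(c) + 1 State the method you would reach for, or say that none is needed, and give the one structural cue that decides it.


Method: no special technique — the function is continuous at 0; evaluation is itself the limit, no machinery required.


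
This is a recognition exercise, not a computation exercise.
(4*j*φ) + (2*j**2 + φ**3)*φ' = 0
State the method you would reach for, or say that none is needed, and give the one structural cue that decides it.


Method: the exact-equation method — this form is already the differential of something: the matching mixed partials of 4*j*φ and 2*j**2 + φ**3 prove it.


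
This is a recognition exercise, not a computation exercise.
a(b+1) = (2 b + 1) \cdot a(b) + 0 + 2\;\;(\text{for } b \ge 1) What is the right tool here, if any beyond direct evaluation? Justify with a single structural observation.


Method: a summation factor — because the multiplier 2 b + 1 is index-dependent, divide through by its running product and sum the resulting differences.


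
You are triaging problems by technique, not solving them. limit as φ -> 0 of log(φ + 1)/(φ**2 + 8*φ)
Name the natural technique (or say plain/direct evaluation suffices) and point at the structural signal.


Technique: l'Hôpital's rule (0/0) — numerator and denominator both vanish at 0 — a genuine 0/0 form, which is exactly when l'Hôpital applies. Expanding numerator and denominator to first order gives the same value — the rule automates exactly that.


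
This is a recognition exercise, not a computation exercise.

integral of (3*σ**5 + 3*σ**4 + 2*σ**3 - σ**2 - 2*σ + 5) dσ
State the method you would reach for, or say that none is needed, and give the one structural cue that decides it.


Verdict: no special technique — a term-by-term power-rule job in σ; no substitution or rearrangement earns its keep here.


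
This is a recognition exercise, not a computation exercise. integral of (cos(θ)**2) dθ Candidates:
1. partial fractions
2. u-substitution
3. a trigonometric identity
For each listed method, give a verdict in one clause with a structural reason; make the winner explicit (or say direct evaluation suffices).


Diagnosis: a trigonometric identity — the exponent on cos(θ)**2 is even — the power-reduction identity is the standard preprocessing step.
- partial fractions — there is no rational-function structure to decompose.
- u-substitution: no subexpression of the integrand serves as a whole-integral substitution inner — individual terms may offer their own, but none carries its derivative as a factor of the full integrand; a working change of variable would have to be constructed from outside the expression.
- a trigonometric identity — applicable, and directly so.


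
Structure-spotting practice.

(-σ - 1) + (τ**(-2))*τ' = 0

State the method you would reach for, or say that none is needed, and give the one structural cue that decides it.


Diagnosis: separation of variables — separating collects all τ-dependence with the derivative and leaves all σ-dependence opposite: variables separate. One could also solve this as an exact equation; with each coefficient in its own variable, separating is the same work with fewer steps.


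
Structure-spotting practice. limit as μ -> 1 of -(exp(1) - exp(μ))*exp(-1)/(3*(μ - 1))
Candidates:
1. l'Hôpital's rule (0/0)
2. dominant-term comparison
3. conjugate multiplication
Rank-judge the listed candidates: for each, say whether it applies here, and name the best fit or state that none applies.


Diagnosis: l'Hôpital's rule (0/0) — substituting 1 gives 0 over 0; differentiate top and bottom once and re-evaluate. Known elementary limits would finish this too — the rule just bypasses the case analysis.
- l'Hôpital's rule (0/0): applicable, and directly so.
- dominant-term comparison: no ranking of term growth rates resolves the limit here.
- conjugate multiplication — multiplying by a conjugate would not remove any indeterminacy here.


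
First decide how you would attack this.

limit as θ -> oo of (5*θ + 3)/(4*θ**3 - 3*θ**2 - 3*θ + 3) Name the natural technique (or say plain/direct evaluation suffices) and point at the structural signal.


Method: dominant-term comparison — growth-rate triage: the leading powers of θ decide the limit, everything else is noise. Differentiating the expression as a single quotient would eventually settle it as well; matching dominant growth settles it immediately.


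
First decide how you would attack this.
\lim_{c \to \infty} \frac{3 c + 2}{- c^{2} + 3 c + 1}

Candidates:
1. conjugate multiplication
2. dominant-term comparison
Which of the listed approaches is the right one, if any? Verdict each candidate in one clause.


Diagnosis: dominant-term comparison — divide by the highest power of c present: lower-order terms vanish and the dominant ratio remains.
- conjugate multiplication: there are no radicals in tension whose conjugate would simplify matters.
- dominant-term comparison — yes — fits the structure here.


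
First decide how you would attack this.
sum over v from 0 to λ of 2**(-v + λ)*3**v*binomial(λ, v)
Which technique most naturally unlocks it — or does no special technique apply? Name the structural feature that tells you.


Best approach: the binomial theorem — binomial(λ, v) weighting matched powers of 3 and 2 is the expanded form of (3 + 2)^λ — fold it back up.


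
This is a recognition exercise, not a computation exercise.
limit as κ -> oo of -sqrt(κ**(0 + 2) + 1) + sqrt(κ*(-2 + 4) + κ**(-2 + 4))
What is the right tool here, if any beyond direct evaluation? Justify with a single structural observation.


Verdict: conjugate multiplication — infinity minus infinity with a radical in play — multiply by the conjugate so the divergences of sqrt(κ*(-2 + 4) + κ**(-2 + 4)) and sqrt(κ**(0 + 2) + 1) annihilate.


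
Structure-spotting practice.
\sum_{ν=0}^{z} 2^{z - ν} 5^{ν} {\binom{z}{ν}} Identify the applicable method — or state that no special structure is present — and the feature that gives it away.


Technique: the binomial theorem — {\binom{z}{ν}} weighting matched powers of 5 and 2 is the expanded form of (5 + 2)^z — fold it back up.


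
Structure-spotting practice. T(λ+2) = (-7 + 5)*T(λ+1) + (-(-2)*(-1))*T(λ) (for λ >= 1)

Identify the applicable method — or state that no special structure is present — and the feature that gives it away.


Diagnosis: the characteristic-root method — fixed numeric weights on consecutive terms and no forcing term added: the root method in its home territory.


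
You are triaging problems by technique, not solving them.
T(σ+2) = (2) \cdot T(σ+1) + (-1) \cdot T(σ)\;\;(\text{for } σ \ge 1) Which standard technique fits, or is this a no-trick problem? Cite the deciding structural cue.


Technique: the characteristic-root method — no index-dependence in the weights and nothing inhomogeneous: classic characteristic-equation setup.


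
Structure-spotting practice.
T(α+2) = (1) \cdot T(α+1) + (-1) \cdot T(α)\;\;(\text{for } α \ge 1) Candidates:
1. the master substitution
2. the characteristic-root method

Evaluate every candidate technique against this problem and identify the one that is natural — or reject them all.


Method: the characteristic-root method — the recurrence treats every index alike (constant coefficients, no forcing) — precisely the regime where r^α trials close it.
- the master substitution: the recursive argument is a shift of the index, not a fixed fraction of it.
- the characteristic-root method — yes, a natural case for it.


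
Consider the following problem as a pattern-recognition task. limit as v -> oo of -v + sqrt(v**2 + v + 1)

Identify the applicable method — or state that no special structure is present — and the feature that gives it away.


Technique: conjugate multiplication — neither sqrt(v**2 + v + 1) nor v converges alone, so rewrite their difference as a conjugate-rationalized quotient first.


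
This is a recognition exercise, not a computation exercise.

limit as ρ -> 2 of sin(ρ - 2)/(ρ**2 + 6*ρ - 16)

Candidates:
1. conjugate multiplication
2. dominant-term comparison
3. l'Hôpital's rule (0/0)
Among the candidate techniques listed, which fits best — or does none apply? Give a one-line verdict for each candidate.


Verdict: l'Hôpital's rule (0/0) — numerator and denominator both vanish at 2 — a genuine 0/0 form, which is exactly when l'Hôpital applies. A first-order expansion at the point is an equally standard path; the rule packages it.
- conjugate multiplication: multiplying by a conjugate would not remove any indeterminacy here.
- dominant-term comparison: this limit is not decided by comparing leading-term growth at infinity.
- l'Hôpital's rule (0/0) — applicable, and directly so.


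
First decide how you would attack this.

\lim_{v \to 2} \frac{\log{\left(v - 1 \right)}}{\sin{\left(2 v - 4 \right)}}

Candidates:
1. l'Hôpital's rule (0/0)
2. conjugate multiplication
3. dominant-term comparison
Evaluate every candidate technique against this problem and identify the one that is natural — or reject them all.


Method: l'Hôpital's rule (0/0) — both numerator and denominator vanish at 2: the genuine 0/0 indeterminate that l'Hôpital exists for. Known elementary limits would finish this too — the rule just bypasses the case analysis.
- l'Hôpital's rule (0/0): a fit — the right tool for this form.
- conjugate multiplication — no divergent radical difference is present for a conjugate pair to cancel.
- dominant-term comparison: this is not a rational comparison of growth rates at infinity.


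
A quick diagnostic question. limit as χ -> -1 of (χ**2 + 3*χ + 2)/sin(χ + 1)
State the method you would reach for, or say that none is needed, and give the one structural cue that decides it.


Diagnosis: l'Hôpital's rule (0/0) — the 0/0 form at -1 is the signature situation for l'Hôpital's rule. One could equally expand both pieces locally and compare leading terms; the rule does that in one stroke.


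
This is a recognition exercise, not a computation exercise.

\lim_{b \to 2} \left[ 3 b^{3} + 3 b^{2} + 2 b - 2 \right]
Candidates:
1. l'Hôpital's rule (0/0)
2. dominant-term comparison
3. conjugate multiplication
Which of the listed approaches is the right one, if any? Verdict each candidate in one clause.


Method: no special technique — no denominator vanishes and nothing blows up at 2: direct substitution is the whole computation.
- l'Hôpital's rule (0/0) — substituting the point produces a determinate value, not a 0 over 0 clash.
- dominant-term comparison — leading-power comparison does not apply to this form.
- conjugate multiplication: no difference of divergent radicals appears, so rationalizing has nothing to cancel.


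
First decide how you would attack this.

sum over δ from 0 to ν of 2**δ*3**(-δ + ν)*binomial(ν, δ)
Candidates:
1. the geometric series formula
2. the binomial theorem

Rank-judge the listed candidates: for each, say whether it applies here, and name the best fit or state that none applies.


Verdict: the binomial theorem — the binomial coefficients weight matched powers of 2 and 3, which is exactly the expansion of a binomial power.
- the geometric series formula: the term-to-term ratio drifts with the index — the one thing the geometric formula cannot absorb.
- the binomial theorem: yes — fits the structure here.


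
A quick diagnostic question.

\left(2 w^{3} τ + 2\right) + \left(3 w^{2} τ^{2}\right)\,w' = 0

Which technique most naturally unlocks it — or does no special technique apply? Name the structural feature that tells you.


Verdict: the exact-equation method — the cross partial derivatives of 2 w^{3} τ + 2 and 3 w^{2} τ^{2} agree, so the left side is the total differential of one potential in τ and w.


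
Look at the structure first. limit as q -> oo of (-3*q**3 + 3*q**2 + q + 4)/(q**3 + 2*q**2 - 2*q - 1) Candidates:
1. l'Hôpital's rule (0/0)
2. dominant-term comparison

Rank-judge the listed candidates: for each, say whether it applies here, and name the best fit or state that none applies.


Diagnosis: dominant-term comparison — divide through by the highest power of q; every lower-order term dies and the dominant terms decide the limit.
- l'Hôpital's rule (0/0): as a single quotient the expression runs to ∞/∞ at the limit point — an at-infinity form of the rule would apply, though the leading-growth comparison is the direct reading.
- dominant-term comparison — yes, a natural case for it.


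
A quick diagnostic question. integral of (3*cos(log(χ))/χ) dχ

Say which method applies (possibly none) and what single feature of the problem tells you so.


Diagnosis: u-substitution — viewed as a product, the integrand is a composition evaluated at log(χ) times (a constant multiple of) that inner expression's derivative, so u = log(χ) makes it elementary.


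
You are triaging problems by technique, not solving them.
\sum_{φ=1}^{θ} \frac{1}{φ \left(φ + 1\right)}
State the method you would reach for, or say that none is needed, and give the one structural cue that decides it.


Technique: telescoping — \frac{1}{φ \left(φ + 1\right)} hides a difference of shifted reciprocals — decompose it and the middle of the sum vanishes.


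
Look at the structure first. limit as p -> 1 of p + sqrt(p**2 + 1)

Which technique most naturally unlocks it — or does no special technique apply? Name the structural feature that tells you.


Technique: no special technique — the function is continuous at 1; evaluation is itself the limit, no machinery required.


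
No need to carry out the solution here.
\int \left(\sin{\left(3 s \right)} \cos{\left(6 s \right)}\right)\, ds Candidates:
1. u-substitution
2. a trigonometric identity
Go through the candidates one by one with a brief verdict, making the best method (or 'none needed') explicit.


Diagnosis: a trigonometric identity — split \sin{\left(3 s \right)} \cos{\left(6 s \right)} with the angle-addition identities: the resulting sum integrates term by term.
- u-substitution — no subexpression of the integrand serves as a whole-integral substitution inner — individual terms may offer their own, but none carries its derivative as a factor of the full integrand; a working change of variable would have to be constructed from outside the expression.
- a trigonometric identity — a fit — the right tool for this form.


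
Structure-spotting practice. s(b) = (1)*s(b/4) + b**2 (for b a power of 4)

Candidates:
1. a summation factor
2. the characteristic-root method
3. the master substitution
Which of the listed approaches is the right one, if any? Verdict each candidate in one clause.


Diagnosis: the master substitution — index division is the fingerprint: b/4 in the recursive call means substitute b = 4^m.
- a summation factor: the recursion divides its index rather than shifting it — there is no previous-term chain for a summation factor to telescope.
- the characteristic-root method: the recursion divides its index rather than shifting it — outside the constant-shift family the root method covers.
- the master substitution: yes — fits the structure here.


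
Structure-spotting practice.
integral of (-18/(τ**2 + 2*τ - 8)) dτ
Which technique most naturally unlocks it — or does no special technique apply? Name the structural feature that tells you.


Diagnosis: partial fractions — the bottom, τ**2 + 2*τ - 8, comes apart into simple factors, and a proper rational function over split factors decomposes.


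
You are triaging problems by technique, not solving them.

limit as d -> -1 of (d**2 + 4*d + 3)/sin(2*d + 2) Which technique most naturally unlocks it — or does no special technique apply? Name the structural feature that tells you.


Method: l'Hôpital's rule (0/0) — numerator and denominator both vanish at -1 — a genuine 0/0 form, which is exactly when l'Hôpital applies. A local series expansion at the point resolves it as well; the rule is the packaged version of that step.


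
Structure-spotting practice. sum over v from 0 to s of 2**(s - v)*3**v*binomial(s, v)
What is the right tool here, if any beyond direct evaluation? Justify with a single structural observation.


Diagnosis: the binomial theorem — binomial(s, v) weighting matched powers of 3 and 2 is the expanded form of (3 + 2)^s — fold it back up.


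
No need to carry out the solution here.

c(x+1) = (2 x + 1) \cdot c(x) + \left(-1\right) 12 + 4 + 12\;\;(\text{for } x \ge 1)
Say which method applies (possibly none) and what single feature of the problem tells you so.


Verdict: a summation factor — it is first-order linear but the coefficient 2 x + 1 depends on the index, so multiply through by a summation factor to telescope it.


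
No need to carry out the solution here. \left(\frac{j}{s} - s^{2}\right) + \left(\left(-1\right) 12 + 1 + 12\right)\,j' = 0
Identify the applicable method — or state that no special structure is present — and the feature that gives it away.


Best approach: a linear integrating factor — the unknown enters only to the first power against a nonzero forcing term — the integrating-factor template applies directly.


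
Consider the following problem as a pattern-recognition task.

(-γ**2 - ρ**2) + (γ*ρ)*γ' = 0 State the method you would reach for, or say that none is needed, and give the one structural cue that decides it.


Method: the homogeneous substitution — the slope is degree-zero homogeneous: the ratio substitution v = γ/ρ collapses it. This doubles as a Bernoulli equation in the unknown as written; the homogeneous route needs no setup at all.


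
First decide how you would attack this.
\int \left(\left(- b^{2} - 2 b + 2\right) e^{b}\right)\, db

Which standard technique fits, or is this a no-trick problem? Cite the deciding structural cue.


Diagnosis: integration by parts — the integrand splits as - b^{2} - 2 b + 2 times e^{b} — repeatedly differentiating the polynomial part kills it, which is the parts ladder.


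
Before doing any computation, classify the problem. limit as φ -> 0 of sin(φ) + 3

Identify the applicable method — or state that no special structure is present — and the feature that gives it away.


Method: no special technique — the function is continuous at 0; evaluation is itself the limit, no machinery required.


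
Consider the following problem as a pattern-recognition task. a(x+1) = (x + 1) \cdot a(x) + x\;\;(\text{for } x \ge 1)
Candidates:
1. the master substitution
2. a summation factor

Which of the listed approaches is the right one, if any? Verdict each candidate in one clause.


Technique: a summation factor — one-term recursion with variable weight x + 1 is solved by product normalization, not by root-finding.
- the master substitution: there is no divide-the-index recursive argument.
- a summation factor: applicable, and directly so.


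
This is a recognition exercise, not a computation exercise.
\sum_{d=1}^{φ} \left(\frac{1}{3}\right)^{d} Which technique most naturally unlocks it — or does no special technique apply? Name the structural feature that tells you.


Best approach: the geometric series formula — term-over-term division gives \frac{1}{3} every time — index-free ratio, geometric sum formula applies.


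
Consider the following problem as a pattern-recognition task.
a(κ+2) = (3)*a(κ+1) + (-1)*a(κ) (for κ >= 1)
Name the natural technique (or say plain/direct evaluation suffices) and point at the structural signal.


Technique: the characteristic-root method — fixed numeric weights on consecutive terms and no forcing term added: the root method in its home territory.


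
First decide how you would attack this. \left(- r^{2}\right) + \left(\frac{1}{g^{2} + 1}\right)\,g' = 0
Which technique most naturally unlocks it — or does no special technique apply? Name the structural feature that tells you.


Best approach: separation of variables — solved for the derivative, the right side splits multiplicatively into a function of each variable alone — divide and integrate each side. The cross-partial test also passes here (vacuously, each side single-variable); the potential-function route would work, separation is simply more immediate.


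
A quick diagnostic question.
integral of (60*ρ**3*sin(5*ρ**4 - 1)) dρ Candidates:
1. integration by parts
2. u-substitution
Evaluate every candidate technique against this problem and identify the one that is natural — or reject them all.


Verdict: u-substitution — read it as f(5*ρ**4 - 1) times a constant multiple of d(5*ρ**4 - 1): one substitution, u = 5*ρ**4 - 1, finishes it.
- integration by parts — a polynomial factor is present, but its partner is not an exp, sine, or cosine of a degree-1 argument, nor a logarithm.
- u-substitution — a fit — the right tool for this form.


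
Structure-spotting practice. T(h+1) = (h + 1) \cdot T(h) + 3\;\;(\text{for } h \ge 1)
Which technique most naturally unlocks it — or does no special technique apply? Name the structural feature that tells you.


Technique: a summation factor — first-order linear but the coefficient h + 1 moves with the index — divide by the cumulative product and telescope.


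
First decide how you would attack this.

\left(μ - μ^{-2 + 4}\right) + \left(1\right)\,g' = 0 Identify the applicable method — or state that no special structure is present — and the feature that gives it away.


Verdict: no special technique — solved for the derivative, g never appears on the right — this is a direct integration in μ, not a differential-equations problem at heart.


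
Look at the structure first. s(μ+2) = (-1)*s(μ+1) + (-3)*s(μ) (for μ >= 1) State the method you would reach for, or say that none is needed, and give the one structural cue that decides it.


Verdict: the characteristic-root method — this is the constant-coefficient homogeneous case — the whole solution in μ reduces to a polynomial's roots.
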